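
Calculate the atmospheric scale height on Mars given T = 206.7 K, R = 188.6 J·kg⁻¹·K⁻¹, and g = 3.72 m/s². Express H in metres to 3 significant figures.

The scale height of an isothermal atmosphere is H = RT/g.
H = 188.6 × 206.7 / 3.72 = 38984/3.72 = 10480 m.

H ≈ 10500 m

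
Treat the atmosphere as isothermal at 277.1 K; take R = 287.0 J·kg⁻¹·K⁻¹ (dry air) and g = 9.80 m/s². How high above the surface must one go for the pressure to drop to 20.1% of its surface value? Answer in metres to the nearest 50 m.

Scale height: H = RT/g = 287.0 × 277.1 / 9.80 = 8115.1 m.
Set P/P₀ = exp(−z/H) = 0.201, so z = −H ln(0.201).
−ln(0.201) = 1.6045; z = 8115.1 × 1.6045 = 13021 m.

z ≈ 13000 m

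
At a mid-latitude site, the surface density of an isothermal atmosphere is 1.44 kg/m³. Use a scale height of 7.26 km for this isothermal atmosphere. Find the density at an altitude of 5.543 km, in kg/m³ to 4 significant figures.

ρ ≈ 0.6711 kg/m³

In an isothermal atmosphere, density decays like pressure: ρ = ρ₀ exp(−z/H).
z/H = 5543.0/7260.0 = 0.76350; exp(−0.76350) = 0.46603.
ρ = 1.44 × 0.46603 = 0.67108 kg/m³.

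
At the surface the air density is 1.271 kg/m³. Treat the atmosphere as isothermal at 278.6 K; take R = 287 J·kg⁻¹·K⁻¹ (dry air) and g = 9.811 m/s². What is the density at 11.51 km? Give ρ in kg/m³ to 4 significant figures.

Scale height: H = RT/g = 287 × 278.6 / 9.811 = 8149.9 m.
In an isothermal atmosphere, density decays like pressure: ρ = ρ₀ exp(−z/H).
z/H = 11510/8149.9 = 1.4123; exp(−1.4123) = 0.24358.
ρ = 1.271 × 0.24358 = 0.30959 kg/m³.

ρ ≈ 0.3096 kg/m³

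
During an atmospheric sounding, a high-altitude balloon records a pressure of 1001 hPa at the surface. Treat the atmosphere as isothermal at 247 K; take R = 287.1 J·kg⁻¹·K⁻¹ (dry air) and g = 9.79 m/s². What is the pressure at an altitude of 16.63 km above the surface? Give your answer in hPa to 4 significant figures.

Scale height: H = RT/g = 287.1 × 247 / 9.79 = 7243.5 m.
Barometric formula: P = P₀ exp(−z/H).
z/H = 16630/7243.5 = 2.2959; exp(−2.2959) = 0.10067.
P = 1001 × 0.10067 = 100.77 hPa.

P ≈ 100.8 hPa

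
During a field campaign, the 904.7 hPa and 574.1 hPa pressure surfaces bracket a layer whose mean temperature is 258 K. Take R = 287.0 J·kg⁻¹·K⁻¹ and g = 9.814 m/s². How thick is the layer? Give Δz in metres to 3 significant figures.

Δz ≈ 3430 m

Hypsometric equation: Δz = (R T̄/g) ln(P₁/P₂).
R T̄/g = 287.0 × 258 / 9.814 = 7544.9 m.
ln(904.7/574.1) = ln(1.5759) = 0.45483.
Δz = 7544.9 × 0.45483 = 3431.6 m.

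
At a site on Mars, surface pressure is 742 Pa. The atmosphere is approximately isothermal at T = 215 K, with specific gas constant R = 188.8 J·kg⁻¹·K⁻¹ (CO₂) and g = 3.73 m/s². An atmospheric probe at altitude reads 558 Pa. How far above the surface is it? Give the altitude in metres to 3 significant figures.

z ≈ 3100 m

Scale height: H = RT/g = 188.8 × 215 / 3.73 = 10883 m.
Invert the barometric formula: z = H ln(P₀/P).
P₀/P = 742/558 = 1.3297; ln(1.3297) = 0.28495.
z = 10883 × 0.28495 = 3101.1 m.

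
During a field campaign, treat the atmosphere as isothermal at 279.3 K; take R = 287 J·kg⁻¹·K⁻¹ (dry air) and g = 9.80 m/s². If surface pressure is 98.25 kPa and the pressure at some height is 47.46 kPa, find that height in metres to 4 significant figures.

z ≈ 5952 m

Scale height: H = RT/g = 287 × 279.3 / 9.80 = 8179.5 m.
Invert the barometric formula: z = H ln(P₀/P).
P₀/P = 98.25/47.46 = 2.0702; ln(2.0702) = 0.72765.
z = 8179.5 × 0.72765 = 5951.8 m.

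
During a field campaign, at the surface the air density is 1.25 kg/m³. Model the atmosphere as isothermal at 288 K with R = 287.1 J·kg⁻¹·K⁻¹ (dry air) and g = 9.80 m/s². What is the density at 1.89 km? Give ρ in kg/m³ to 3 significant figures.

ρ ≈ 0.999 kg/m³

Scale height: H = RT/g = 287.1 × 288 / 9.80 = 8437.2 m.
In an isothermal atmosphere, density decays like pressure: ρ = ρ₀ exp(−z/H).
z/H = 1890.0/8437.2 = 0.22401; exp(−0.22401) = 0.79931.
ρ = 1.25 × 0.79931 = 0.99914 kg/m³.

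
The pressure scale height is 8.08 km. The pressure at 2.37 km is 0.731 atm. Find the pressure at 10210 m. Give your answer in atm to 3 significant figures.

P ≈ 0.277 atm

Between two levels, P₂ = P₁ exp(−Δz/H) with Δz = z₂ − z₁.
Δz = 10210 − 2370.0 = 7840.0 m; Δz/H = 7840.0/8080.0 = 0.97030.
P₂ = 0.731 × exp(−0.97030) = 0.731 × 0.37897 = 0.27703 atm.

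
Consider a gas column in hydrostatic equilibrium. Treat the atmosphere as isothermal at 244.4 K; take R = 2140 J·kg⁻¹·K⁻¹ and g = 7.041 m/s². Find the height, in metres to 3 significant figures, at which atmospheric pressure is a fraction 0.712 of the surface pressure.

z ≈ 25200 m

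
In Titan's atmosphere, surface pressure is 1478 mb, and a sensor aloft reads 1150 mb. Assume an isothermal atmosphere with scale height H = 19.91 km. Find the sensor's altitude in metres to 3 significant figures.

z ≈ 5000 m

Invert the barometric formula: z = H ln(P₀/P).
P₀/P = 1478/1150 = 1.2852; ln(1.2852) = 0.25091.
z = 19910 × 0.25091 = 4995.6 m.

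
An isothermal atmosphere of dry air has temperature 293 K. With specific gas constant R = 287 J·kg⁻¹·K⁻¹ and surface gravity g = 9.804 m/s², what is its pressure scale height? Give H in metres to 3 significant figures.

The scale height of an isothermal atmosphere is H = RT/g.
H = 287 × 293 / 9.804 = 84091/9.804 = 8577.2 m.

H ≈ 8580 m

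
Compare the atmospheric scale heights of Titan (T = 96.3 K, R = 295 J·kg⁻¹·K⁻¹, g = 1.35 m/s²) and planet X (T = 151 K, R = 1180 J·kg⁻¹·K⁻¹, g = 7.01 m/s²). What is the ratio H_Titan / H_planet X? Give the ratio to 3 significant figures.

H_Titan/H_planet X ≈ 0.828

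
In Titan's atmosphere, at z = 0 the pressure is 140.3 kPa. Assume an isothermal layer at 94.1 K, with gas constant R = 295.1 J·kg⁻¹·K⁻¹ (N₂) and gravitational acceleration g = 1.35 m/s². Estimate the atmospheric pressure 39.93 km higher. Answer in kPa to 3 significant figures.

P ≈ 20.1 kPa

Scale height: H = RT/g = 295.1 × 94.1 / 1.35 = 20570 m.
Barometric formula: P = P₀ exp(−z/H).
z/H = 39930/20570 = 1.9412; exp(−1.9412) = 0.14353.
P = 140.3 × 0.14353 = 20.137 kPa.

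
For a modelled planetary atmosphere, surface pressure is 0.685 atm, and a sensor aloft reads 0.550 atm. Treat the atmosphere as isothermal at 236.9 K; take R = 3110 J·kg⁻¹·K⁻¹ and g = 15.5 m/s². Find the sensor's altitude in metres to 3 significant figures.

z ≈ 10400 m

Scale height: H = RT/g = 3110 × 236.9 / 15.5 = 47533 m.
Invert the barometric formula: z = H ln(P₀/P).
P₀/P = 0.685/0.550 = 1.2455; ln(1.2455) = 0.21954.
z = 47533 × 0.21954 = 10435 m.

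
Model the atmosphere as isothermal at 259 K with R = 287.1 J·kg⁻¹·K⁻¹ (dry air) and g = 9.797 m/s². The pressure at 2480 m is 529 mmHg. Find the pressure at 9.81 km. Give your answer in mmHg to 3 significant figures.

Scale height: H = RT/g = 287.1 × 259 / 9.797 = 7590.0 m.
Between two levels, P₂ = P₁ exp(−Δz/H) with Δz = z₂ − z₁.
Δz = 9810.0 − 2480.0 = 7330.0 m; Δz/H = 7330.0/7590.0 = 0.96574.
P₂ = 529 × exp(−0.96574) = 529 × 0.38070 = 201.39 mmHg.

P ≈ 201 mmHg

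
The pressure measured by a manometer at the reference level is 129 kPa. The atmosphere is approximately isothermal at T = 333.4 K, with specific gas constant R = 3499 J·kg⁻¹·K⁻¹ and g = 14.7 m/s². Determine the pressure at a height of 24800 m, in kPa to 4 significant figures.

Scale height: H = RT/g = 3499 × 333.4 / 14.7 = 79358 m.
Barometric formula: P = P₀ exp(−z/H).
z/H = 24800/79358 = 0.31251; exp(−0.31251) = 0.73161.
P = 129 × 0.73161 = 94.378 kPa.

P ≈ 94.38 kPa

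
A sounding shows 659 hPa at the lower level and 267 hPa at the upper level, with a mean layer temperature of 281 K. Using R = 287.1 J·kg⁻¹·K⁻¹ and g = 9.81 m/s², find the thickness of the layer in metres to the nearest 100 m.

Δz ≈ 7400 m

Hypsometric equation: Δz = (R T̄/g) ln(P₁/P₂).
R T̄/g = 287.1 × 281 / 9.81 = 8223.8 m.
ln(659/267) = ln(2.4682) = 0.90349.
Δz = 8223.8 × 0.90349 = 7430.1 m.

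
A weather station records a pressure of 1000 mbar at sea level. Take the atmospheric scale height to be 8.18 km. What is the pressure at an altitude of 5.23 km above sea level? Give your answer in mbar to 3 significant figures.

P ≈ 528 mbar

Barometric formula: P = P₀ exp(−z/H).
z/H = 5230.0/8180.0 = 0.63936; exp(−0.63936) = 0.52763.
P = 1000 × 0.52763 = 527.63 mbar.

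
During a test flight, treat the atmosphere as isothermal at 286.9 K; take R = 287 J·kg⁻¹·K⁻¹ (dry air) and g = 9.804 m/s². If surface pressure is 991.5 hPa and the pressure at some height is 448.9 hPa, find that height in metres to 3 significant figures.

z ≈ 6660 m

Scale height: H = RT/g = 287 × 286.9 / 9.804 = 8398.6 m.
Invert the barometric formula: z = H ln(P₀/P).
P₀/P = 991.5/448.9 = 2.2087; ln(2.2087) = 0.79240.
z = 8398.6 × 0.79240 = 6655.1 m.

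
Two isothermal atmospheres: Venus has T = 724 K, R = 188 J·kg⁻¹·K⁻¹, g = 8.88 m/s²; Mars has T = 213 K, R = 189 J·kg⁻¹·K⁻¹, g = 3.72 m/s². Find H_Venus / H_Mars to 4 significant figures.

H_Venus/H_Mars ≈ 1.416

H = RT/g for each body.
H_Venus = 188 × 724 / 8.88 = 15328 m.
H_Mars = 189 × 213 / 3.72 = 10822 m.
H_Venus/H_Mars = 15328/10822 = 1.4164.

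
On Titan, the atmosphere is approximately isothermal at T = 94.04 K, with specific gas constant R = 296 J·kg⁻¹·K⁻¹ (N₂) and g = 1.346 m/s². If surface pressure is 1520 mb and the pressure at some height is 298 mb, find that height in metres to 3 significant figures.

Scale height: H = RT/g = 296 × 94.04 / 1.346 = 20680 m.
Invert the barometric formula: z = H ln(P₀/P).
P₀/P = 1520/298 = 5.1007; ln(5.1007) = 1.6294.
z = 20680 × 1.6294 = 33696 m.

z ≈ 33700 m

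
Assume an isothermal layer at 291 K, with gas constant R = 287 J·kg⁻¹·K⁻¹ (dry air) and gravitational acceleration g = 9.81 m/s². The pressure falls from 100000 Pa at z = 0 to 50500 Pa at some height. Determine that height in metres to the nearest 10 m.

Scale height: H = RT/g = 287 × 291 / 9.81 = 8513.5 m.
Invert the barometric formula: z = H ln(P₀/P).
P₀/P = 100000/50500 = 1.9802; ln(1.9802) = 0.68320.
z = 8513.5 × 0.68320 = 5816.4 m.

z ≈ 5820 m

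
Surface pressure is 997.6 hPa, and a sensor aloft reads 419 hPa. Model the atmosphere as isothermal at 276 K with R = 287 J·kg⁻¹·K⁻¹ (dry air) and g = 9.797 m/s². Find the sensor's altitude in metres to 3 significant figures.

z ≈ 7010 m

Scale height: H = RT/g = 287 × 276 / 9.797 = 8085.3 m.
Invert the barometric formula: z = H ln(P₀/P).
P₀/P = 997.6/419 = 2.3809; ln(2.3809) = 0.86748.
z = 8085.3 × 0.86748 = 7013.8 m.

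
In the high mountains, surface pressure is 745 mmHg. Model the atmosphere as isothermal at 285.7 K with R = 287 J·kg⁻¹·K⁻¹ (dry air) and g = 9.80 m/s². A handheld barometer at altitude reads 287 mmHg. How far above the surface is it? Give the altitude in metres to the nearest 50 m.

z ≈ 8000 m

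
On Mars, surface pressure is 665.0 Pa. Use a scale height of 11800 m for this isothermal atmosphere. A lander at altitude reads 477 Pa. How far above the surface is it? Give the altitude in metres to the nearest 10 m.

z ≈ 3920 m

Invert the barometric formula: z = H ln(P₀/P).
P₀/P = 665.0/477 = 1.3941; ln(1.3941) = 0.33225.
z = 11800 × 0.33225 = 3920.5 m.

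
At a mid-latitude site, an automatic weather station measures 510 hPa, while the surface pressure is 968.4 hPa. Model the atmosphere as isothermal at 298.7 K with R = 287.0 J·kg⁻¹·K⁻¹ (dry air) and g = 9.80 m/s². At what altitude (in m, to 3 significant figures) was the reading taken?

Scale height: H = RT/g = 287.0 × 298.7 / 9.80 = 8747.6 m.
Invert the barometric formula: z = H ln(P₀/P).
P₀/P = 968.4/510 = 1.8988; ln(1.8988) = 0.64122.
z = 8747.6 × 0.64122 = 5609.1 m.

z ≈ 5610 m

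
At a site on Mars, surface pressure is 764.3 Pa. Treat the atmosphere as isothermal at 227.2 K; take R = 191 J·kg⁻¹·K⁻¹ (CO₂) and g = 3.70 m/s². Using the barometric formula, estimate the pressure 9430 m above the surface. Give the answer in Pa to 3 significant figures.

Scale height: H = RT/g = 191 × 227.2 / 3.70 = 11728 m.
Barometric formula: P = P₀ exp(−z/H).
z/H = 9430.0/11728 = 0.80406; exp(−0.80406) = 0.44751.
P = 764.3 × 0.44751 = 342.03 Pa.

P ≈ 342 Pa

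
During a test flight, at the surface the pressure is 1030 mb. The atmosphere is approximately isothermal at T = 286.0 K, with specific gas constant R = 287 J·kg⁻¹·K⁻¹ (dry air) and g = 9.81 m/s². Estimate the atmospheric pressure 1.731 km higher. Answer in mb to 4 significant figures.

P ≈ 837.5 mb

Scale height: H = RT/g = 287 × 286.0 / 9.81 = 8367.2 m.
Barometric formula: P = P₀ exp(−z/H).
z/H = 1731.0/8367.2 = 0.20688; exp(−0.20688) = 0.81312.
P = 1030 × 0.81312 = 837.51 mb.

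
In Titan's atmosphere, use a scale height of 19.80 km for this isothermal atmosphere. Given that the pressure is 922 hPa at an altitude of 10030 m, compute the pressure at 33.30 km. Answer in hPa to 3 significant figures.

P ≈ 285 hPa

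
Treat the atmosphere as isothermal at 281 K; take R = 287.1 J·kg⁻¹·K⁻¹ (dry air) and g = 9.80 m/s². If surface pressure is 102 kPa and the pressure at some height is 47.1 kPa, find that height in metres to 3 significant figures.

Scale height: H = RT/g = 287.1 × 281 / 9.80 = 8232.2 m.
Invert the barometric formula: z = H ln(P₀/P).
P₀/P = 102/47.1 = 2.1656; ln(2.1656) = 0.77270.
z = 8232.2 × 0.77270 = 6361.0 m.

z ≈ 6360 m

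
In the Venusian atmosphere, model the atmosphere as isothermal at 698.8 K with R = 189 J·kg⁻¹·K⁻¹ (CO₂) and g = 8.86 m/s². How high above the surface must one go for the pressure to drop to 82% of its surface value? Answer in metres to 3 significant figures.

z ≈ 2960 m

Scale height: H = RT/g = 189 × 698.8 / 8.86 = 14907 m.
Set P/P₀ = exp(−z/H) = 0.82, so z = −H ln(0.82).
−ln(0.82) = 0.19845; z = 14907 × 0.19845 = 2958.3 m.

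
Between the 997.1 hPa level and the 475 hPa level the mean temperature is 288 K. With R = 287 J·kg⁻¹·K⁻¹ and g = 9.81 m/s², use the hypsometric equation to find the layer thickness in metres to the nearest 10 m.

Δz ≈ 6250 m

Hypsometric equation: Δz = (R T̄/g) ln(P₁/P₂).
R T̄/g = 287 × 288 / 9.81 = 8425.7 m.
ln(997.1/475) = ln(2.0992) = 0.74156.
Δz = 8425.7 × 0.74156 = 6248.2 m.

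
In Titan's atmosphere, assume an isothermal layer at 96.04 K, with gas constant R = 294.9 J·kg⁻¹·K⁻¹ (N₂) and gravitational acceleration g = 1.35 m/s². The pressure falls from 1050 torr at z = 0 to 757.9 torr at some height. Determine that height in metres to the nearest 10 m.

z ≈ 6840 m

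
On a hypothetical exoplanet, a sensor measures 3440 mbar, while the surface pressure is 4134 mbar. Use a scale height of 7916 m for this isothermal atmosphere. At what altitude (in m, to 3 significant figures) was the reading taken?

Invert the barometric formula: z = H ln(P₀/P).
P₀/P = 4134/3440 = 1.2017; ln(1.2017) = 0.18374.
z = 7916.0 × 0.18374 = 1454.5 m.

z ≈ 1450 m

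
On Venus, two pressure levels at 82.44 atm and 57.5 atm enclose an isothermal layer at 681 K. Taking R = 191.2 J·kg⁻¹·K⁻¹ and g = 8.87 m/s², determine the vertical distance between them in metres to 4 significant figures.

Hypsometric equation: Δz = (R T̄/g) ln(P₁/P₂).
R T̄/g = 191.2 × 681 / 8.87 = 14680 m.
ln(82.44/57.5) = ln(1.4337) = 0.36026.
Δz = 14680 × 0.36026 = 5288.6 m.

Δz ≈ 5289 m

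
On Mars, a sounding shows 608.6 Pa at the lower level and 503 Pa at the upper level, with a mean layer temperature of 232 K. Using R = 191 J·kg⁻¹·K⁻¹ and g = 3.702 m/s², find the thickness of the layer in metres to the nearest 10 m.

Hypsometric equation: Δz = (R T̄/g) ln(P₁/P₂).
R T̄/g = 191 × 232 / 3.702 = 11970 m.
ln(608.6/503) = ln(1.2099) = 0.19054.
Δz = 11970 × 0.19054 = 2280.8 m.

Δz ≈ 2280 m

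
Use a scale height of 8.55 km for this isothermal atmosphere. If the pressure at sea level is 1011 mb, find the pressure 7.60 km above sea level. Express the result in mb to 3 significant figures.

P ≈ 416 mb

Barometric formula: P = P₀ exp(−z/H).
z/H = 7600.0/8550.0 = 0.88889; exp(−0.88889) = 0.41111.
P = 1011 × 0.41111 = 415.63 mb.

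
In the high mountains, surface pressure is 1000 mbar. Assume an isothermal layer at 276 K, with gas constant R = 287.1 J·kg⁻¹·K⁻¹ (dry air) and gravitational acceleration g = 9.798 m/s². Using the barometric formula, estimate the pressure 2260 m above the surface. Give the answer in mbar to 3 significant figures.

P ≈ 756 mbar

Scale height: H = RT/g = 287.1 × 276 / 9.798 = 8087.3 m.
Barometric formula: P = P₀ exp(−z/H).
z/H = 2260.0/8087.3 = 0.27945; exp(−0.27945) = 0.75620.
P = 1000 × 0.75620 = 756.20 mbar.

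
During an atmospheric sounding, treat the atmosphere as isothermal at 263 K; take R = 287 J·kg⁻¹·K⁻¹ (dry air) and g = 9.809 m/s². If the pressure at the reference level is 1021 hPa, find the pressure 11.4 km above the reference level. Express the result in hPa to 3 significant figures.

Scale height: H = RT/g = 287 × 263 / 9.809 = 7695.1 m.
Barometric formula: P = P₀ exp(−z/H).
z/H = 11400/7695.1 = 1.4815; exp(−1.4815) = 0.22730.
P = 1021 × 0.22730 = 232.07 hPa.

P ≈ 232 hPa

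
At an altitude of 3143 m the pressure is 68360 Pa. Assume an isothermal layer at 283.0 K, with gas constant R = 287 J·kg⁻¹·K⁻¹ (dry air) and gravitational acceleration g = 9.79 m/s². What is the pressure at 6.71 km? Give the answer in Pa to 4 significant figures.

Scale height: H = RT/g = 287 × 283.0 / 9.79 = 8296.3 m.
Between two levels, P₂ = P₁ exp(−Δz/H) with Δz = z₂ − z₁.
Δz = 6710.0 − 3143.0 = 3567.0 m; Δz/H = 3567.0/8296.3 = 0.42995.
P₂ = 68360 × exp(−0.42995) = 68360 × 0.65054 = 44471 Pa.

P ≈ 44470 Pa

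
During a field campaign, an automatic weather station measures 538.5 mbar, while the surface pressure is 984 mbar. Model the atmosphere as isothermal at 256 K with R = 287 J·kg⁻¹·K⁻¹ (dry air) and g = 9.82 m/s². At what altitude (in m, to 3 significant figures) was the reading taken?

Scale height: H = RT/g = 287 × 256 / 9.82 = 7481.9 m.
Invert the barometric formula: z = H ln(P₀/P).
P₀/P = 984/538.5 = 1.8273; ln(1.8273) = 0.60284.
z = 7481.9 × 0.60284 = 4510.4 m.

z ≈ 4510 m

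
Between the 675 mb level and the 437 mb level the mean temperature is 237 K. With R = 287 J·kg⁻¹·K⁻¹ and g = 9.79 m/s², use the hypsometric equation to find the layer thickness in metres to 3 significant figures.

Hypsometric equation: Δz = (R T̄/g) ln(P₁/P₂).
R T̄/g = 287 × 237 / 9.79 = 6947.8 m.
ln(675/437) = ln(1.5446) = 0.43476.
Δz = 6947.8 × 0.43476 = 3020.6 m.

Δz ≈ 3020 m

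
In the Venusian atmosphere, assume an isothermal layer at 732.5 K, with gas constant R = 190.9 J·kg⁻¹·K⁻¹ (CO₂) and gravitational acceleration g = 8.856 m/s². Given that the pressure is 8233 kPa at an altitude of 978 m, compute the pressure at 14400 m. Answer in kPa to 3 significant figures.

P ≈ 3520 kPa

Scale height: H = RT/g = 190.9 × 732.5 / 8.856 = 15790 m.
Between two levels, P₂ = P₁ exp(−Δz/H) with Δz = z₂ − z₁.
Δz = 14400 − 978.00 = 13422 m; Δz/H = 13422/15790 = 0.85003.
P₂ = 8233 × exp(−0.85003) = 8233 × 0.42740 = 3518.8 kPa.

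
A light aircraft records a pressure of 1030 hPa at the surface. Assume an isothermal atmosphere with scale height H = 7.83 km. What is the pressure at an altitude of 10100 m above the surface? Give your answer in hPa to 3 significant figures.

P ≈ 284 hPa

Barometric formula: P = P₀ exp(−z/H).
z/H = 10100/7830.0 = 1.2899; exp(−1.2899) = 0.27530.
P = 1030 × 0.27530 = 283.56 hPa.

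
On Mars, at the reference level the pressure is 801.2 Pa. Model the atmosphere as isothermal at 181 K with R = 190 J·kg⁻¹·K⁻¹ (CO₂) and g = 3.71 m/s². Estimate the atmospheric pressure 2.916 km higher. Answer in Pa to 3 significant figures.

Scale height: H = RT/g = 190 × 181 / 3.71 = 9269.5 m.
Barometric formula: P = P₀ exp(−z/H).
z/H = 2916.0/9269.5 = 0.31458; exp(−0.31458) = 0.73010.
P = 801.2 × 0.73010 = 584.96 Pa.

P ≈ 585 Pa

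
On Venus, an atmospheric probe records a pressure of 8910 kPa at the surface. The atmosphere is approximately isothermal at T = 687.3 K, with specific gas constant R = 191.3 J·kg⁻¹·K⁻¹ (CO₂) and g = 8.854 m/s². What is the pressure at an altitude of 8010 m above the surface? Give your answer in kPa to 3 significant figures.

P ≈ 5200 kPa

Scale height: H = RT/g = 191.3 × 687.3 / 8.854 = 14850 m.
Barometric formula: P = P₀ exp(−z/H).
z/H = 8010.0/14850 = 0.53939; exp(−0.53939) = 0.58310.
P = 8910 × 0.58310 = 5195.4 kPa.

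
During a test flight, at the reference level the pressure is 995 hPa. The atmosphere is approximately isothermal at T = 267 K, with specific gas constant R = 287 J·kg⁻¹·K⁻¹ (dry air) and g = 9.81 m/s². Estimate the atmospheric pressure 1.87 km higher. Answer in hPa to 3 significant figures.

Scale height: H = RT/g = 287 × 267 / 9.81 = 7811.3 m.
Barometric formula: P = P₀ exp(−z/H).
z/H = 1870.0/7811.3 = 0.23940; exp(−0.23940) = 0.78710.
P = 995 × 0.78710 = 783.16 hPa.

P ≈ 783 hPa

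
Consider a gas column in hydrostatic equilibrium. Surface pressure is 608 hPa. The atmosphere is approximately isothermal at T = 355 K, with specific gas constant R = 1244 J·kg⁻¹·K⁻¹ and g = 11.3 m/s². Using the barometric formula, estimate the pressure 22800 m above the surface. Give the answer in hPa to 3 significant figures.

P ≈ 339 hPa

Scale height: H = RT/g = 1244 × 355 / 11.3 = 39081 m.
Barometric formula: P = P₀ exp(−z/H).
z/H = 22800/39081 = 0.58340; exp(−0.58340) = 0.55800.
P = 608 × 0.55800 = 339.26 hPa.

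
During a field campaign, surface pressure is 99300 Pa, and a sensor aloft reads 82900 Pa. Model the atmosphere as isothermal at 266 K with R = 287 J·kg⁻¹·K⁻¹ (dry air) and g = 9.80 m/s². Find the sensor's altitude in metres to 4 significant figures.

z ≈ 1406 m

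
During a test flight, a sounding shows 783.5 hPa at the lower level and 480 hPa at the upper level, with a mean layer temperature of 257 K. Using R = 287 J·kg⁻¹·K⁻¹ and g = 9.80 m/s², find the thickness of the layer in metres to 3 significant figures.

Δz ≈ 3690 m

Hypsometric equation: Δz = (R T̄/g) ln(P₁/P₂).
R T̄/g = 287 × 257 / 9.80 = 7526.4 m.
ln(783.5/480) = ln(1.6323) = 0.48999.
Δz = 7526.4 × 0.48999 = 3687.9 m.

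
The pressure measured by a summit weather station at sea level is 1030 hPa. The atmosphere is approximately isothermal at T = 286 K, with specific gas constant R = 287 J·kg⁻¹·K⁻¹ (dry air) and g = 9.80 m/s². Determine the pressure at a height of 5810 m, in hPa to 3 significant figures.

Scale height: H = RT/g = 287 × 286 / 9.80 = 8375.7 m.
Barometric formula: P = P₀ exp(−z/H).
z/H = 5810.0/8375.7 = 0.69367; exp(−0.69367) = 0.49974.
P = 1030 × 0.49974 = 514.73 hPa.

P ≈ 515 hPa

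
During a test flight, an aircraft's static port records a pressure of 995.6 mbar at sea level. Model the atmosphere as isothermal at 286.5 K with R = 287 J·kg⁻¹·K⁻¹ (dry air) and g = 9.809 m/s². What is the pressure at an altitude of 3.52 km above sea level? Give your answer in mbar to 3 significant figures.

Scale height: H = RT/g = 287 × 286.5 / 9.809 = 8382.7 m.
Barometric formula: P = P₀ exp(−z/H).
z/H = 3520.0/8382.7 = 0.41991; exp(−0.41991) = 0.65711.
P = 995.6 × 0.65711 = 654.22 mbar.

P ≈ 654 mbar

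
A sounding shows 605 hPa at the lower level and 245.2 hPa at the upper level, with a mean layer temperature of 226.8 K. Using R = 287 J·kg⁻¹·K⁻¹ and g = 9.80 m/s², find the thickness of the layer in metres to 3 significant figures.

Δz ≈ 6000 m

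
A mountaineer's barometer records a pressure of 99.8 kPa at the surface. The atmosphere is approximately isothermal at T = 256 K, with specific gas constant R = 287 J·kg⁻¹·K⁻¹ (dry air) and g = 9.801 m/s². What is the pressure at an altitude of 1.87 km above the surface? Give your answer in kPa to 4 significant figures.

Scale height: H = RT/g = 287 × 256 / 9.801 = 7496.4 m.
Barometric formula: P = P₀ exp(−z/H).
z/H = 1870.0/7496.4 = 0.24945; exp(−0.24945) = 0.77923.
P = 99.8 × 0.77923 = 77.767 kPa.

P ≈ 77.77 kPa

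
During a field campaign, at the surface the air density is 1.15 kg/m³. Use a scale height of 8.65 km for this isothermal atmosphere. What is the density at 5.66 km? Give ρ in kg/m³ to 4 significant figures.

ρ ≈ 0.5978 kg/m³

In an isothermal atmosphere, density decays like pressure: ρ = ρ₀ exp(−z/H).
z/H = 5660.0/8650.0 = 0.65434; exp(−0.65434) = 0.51979.
ρ = 1.15 × 0.51979 = 0.59776 kg/m³.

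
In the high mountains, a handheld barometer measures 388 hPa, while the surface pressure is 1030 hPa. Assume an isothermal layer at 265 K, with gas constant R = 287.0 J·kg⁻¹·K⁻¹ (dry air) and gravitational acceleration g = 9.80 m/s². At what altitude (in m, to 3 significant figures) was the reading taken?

z ≈ 7580 m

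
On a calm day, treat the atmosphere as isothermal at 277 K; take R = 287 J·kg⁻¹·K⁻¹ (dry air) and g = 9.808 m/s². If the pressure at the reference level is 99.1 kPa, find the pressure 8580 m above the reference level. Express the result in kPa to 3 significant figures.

P ≈ 34.4 kPa

Scale height: H = RT/g = 287 × 277 / 9.808 = 8105.5 m.
Barometric formula: P = P₀ exp(−z/H).
z/H = 8580.0/8105.5 = 1.0585; exp(−1.0585) = 0.34698.
P = 99.1 × 0.34698 = 34.386 kPa.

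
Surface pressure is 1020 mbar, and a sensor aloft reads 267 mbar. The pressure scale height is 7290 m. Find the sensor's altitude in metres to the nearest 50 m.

z ≈ 9750 m

Invert the barometric formula: z = H ln(P₀/P).
P₀/P = 1020/267 = 3.8202; ln(3.8202) = 1.3403.
z = 7290.0 × 1.3403 = 9770.8 m.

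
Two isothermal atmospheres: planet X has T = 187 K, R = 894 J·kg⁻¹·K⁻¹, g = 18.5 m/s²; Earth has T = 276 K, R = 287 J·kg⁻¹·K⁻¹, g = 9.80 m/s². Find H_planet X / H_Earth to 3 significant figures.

H_planet X/H_Earth ≈ 1.12

H = RT/g for each body.
H_planet X = 894 × 187 / 18.5 = 9036.6 m.
H_Earth = 287 × 276 / 9.80 = 8082.9 m.
H_planet X/H_Earth = 9036.6/8082.9 = 1.1180.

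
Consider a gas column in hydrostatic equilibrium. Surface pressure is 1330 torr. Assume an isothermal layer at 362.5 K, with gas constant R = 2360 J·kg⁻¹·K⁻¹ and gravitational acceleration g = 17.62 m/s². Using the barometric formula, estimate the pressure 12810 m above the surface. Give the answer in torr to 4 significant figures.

Scale height: H = RT/g = 2360 × 362.5 / 17.62 = 48553 m.
Barometric formula: P = P₀ exp(−z/H).
z/H = 12810/48553 = 0.26384; exp(−0.26384) = 0.76810.
P = 1330 × 0.76810 = 1021.6 torr.

P ≈ 1022 torr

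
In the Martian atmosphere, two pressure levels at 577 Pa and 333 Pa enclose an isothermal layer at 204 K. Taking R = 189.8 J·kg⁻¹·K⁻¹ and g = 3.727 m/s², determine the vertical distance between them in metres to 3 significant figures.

Δz ≈ 5710 m

Hypsometric equation: Δz = (R T̄/g) ln(P₁/P₂).
R T̄/g = 189.8 × 204 / 3.727 = 10389 m.
ln(577/333) = ln(1.7327) = 0.54968.
Δz = 10389 × 0.54968 = 5710.6 m.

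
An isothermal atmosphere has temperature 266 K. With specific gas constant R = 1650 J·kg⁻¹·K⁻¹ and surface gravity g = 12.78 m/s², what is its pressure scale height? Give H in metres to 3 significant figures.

The scale height of an isothermal atmosphere is H = RT/g.
H = 1650 × 266 / 12.78 = 438900/12.78 = 34343 m.

H ≈ 34300 m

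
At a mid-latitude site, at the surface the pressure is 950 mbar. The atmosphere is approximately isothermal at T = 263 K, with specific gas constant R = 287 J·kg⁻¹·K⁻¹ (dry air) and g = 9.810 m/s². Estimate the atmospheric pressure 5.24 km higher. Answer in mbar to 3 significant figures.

P ≈ 481 mbar

Scale height: H = RT/g = 287 × 263 / 9.810 = 7694.3 m.
Barometric formula: P = P₀ exp(−z/H).
z/H = 5240.0/7694.3 = 0.68102; exp(−0.68102) = 0.50610.
P = 950 × 0.50610 = 480.80 mbar.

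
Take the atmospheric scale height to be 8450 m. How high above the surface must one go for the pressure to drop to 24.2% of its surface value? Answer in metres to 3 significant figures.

Set P/P₀ = exp(−z/H) = 0.242, so z = −H ln(0.242).
−ln(0.242) = 1.4188; z = 8450.0 × 1.4188 = 11989 m.

z ≈ 12000 m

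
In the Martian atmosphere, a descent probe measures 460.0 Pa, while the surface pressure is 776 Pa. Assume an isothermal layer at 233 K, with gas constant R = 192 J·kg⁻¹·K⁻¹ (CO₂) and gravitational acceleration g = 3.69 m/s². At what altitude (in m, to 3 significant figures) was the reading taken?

Scale height: H = RT/g = 192 × 233 / 3.69 = 12124 m.
Invert the barometric formula: z = H ln(P₀/P).
P₀/P = 776/460.0 = 1.6870; ln(1.6870) = 0.52295.
z = 12124 × 0.52295 = 6340.2 m.

z ≈ 6340 m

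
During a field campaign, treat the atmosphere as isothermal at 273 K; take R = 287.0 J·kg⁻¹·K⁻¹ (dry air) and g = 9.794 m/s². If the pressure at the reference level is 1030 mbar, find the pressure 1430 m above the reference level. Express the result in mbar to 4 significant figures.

P ≈ 861.4 mbar

Scale height: H = RT/g = 287.0 × 273 / 9.794 = 7999.9 m.
Barometric formula: P = P₀ exp(−z/H).
z/H = 1430.0/7999.9 = 0.17875; exp(−0.17875) = 0.83631.
P = 1030 × 0.83631 = 861.40 mbar.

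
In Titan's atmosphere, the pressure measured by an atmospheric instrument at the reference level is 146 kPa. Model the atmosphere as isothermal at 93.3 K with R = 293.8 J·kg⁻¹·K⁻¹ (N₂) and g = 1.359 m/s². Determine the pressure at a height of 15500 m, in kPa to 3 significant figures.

Scale height: H = RT/g = 293.8 × 93.3 / 1.359 = 20170 m.
Barometric formula: P = P₀ exp(−z/H).
z/H = 15500/20170 = 0.76847; exp(−0.76847) = 0.46372.
P = 146 × 0.46372 = 67.703 kPa.

P ≈ 67.7 kPa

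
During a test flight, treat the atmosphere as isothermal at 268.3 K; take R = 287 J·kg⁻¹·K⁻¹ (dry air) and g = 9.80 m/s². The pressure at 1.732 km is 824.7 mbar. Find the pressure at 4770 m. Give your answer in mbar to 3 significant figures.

P ≈ 560 mbar

Scale height: H = RT/g = 287 × 268.3 / 9.80 = 7857.4 m.
Between two levels, P₂ = P₁ exp(−Δz/H) with Δz = z₂ − z₁.
Δz = 4770.0 − 1732.0 = 3038.0 m; Δz/H = 3038.0/7857.4 = 0.38664.
P₂ = 824.7 × exp(−0.38664) = 824.7 × 0.67934 = 560.25 mbar.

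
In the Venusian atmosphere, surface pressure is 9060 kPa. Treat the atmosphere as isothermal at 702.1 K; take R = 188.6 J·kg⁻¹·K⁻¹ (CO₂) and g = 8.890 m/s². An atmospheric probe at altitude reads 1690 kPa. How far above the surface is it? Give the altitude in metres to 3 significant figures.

z ≈ 25000 m

Scale height: H = RT/g = 188.6 × 702.1 / 8.890 = 14895 m.
Invert the barometric formula: z = H ln(P₀/P).
P₀/P = 9060/1690 = 5.3609; ln(5.3609) = 1.6791.
z = 14895 × 1.6791 = 25010 m.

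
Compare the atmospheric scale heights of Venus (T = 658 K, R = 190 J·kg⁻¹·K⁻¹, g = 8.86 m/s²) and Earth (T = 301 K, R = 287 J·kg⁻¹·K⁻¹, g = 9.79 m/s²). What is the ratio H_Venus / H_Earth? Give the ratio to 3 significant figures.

H = RT/g for each body.
H_Venus = 190 × 658 / 8.86 = 14111 m.
H_Earth = 287 × 301 / 9.79 = 8824.0 m.
H_Venus/H_Earth = 14111/8824.0 = 1.5992.

H_Venus/H_Earth ≈ 1.60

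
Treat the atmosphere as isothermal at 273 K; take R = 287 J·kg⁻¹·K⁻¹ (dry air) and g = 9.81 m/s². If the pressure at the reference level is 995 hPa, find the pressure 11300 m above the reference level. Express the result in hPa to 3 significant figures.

Scale height: H = RT/g = 287 × 273 / 9.81 = 7986.9 m.
Barometric formula: P = P₀ exp(−z/H).
z/H = 11300/7986.9 = 1.4148; exp(−1.4148) = 0.24297.
P = 995 × 0.24297 = 241.76 hPa.

P ≈ 242 hPa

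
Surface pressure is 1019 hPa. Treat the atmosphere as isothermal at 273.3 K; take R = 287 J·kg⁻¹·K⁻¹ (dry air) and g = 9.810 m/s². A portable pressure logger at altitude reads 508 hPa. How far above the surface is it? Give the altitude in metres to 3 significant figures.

Scale height: H = RT/g = 287 × 273.3 / 9.810 = 7995.6 m.
Invert the barometric formula: z = H ln(P₀/P).
P₀/P = 1019/508 = 2.0059; ln(2.0059) = 0.69609.
z = 7995.6 × 0.69609 = 5565.7 m.

z ≈ 5570 m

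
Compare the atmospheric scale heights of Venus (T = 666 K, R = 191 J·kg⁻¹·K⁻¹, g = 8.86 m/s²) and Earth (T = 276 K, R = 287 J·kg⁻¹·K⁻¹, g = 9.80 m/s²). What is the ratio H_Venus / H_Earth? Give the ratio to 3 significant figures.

H = RT/g for each body.
H_Venus = 191 × 666 / 8.86 = 14357 m.
H_Earth = 287 × 276 / 9.80 = 8082.9 m.
H_Venus/H_Earth = 14357/8082.9 = 1.7762.

H_Venus/H_Earth ≈ 1.78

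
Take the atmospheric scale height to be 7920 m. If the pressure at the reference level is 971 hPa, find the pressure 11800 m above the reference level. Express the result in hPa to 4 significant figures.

P ≈ 218.9 hPa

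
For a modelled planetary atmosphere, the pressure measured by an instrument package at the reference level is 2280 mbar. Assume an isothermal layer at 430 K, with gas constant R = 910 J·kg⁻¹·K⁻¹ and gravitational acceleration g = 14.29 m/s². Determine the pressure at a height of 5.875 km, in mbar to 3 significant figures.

Scale height: H = RT/g = 910 × 430 / 14.29 = 27383 m.
Barometric formula: P = P₀ exp(−z/H).
z/H = 5875.0/27383 = 0.21455; exp(−0.21455) = 0.80690.
P = 2280 × 0.80690 = 1839.7 mbar.

P ≈ 1840 mbar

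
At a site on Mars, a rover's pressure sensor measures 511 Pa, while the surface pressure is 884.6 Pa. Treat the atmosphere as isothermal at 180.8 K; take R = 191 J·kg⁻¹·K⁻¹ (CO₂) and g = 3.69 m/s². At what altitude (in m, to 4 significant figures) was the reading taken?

Scale height: H = RT/g = 191 × 180.8 / 3.69 = 9358.5 m.
Invert the barometric formula: z = H ln(P₀/P).
P₀/P = 884.6/511 = 1.7311; ln(1.7311) = 0.54876.
z = 9358.5 × 0.54876 = 5135.6 m.

z ≈ 5136 m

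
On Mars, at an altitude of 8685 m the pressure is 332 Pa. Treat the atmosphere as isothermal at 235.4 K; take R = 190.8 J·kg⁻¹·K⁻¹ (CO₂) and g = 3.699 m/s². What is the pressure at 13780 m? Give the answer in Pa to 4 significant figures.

P ≈ 218.2 Pa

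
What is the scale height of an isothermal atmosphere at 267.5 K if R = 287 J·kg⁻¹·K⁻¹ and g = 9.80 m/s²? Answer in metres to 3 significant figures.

H ≈ 7830 m

The scale height of an isothermal atmosphere is H = RT/g.
H = 287 × 267.5 / 9.80 = 76772/9.80 = 7833.9 m.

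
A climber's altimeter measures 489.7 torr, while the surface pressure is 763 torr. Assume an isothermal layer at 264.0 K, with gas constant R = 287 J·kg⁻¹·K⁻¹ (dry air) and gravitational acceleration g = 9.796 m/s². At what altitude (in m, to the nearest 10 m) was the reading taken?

Scale height: H = RT/g = 287 × 264.0 / 9.796 = 7734.6 m.
Invert the barometric formula: z = H ln(P₀/P).
P₀/P = 763/489.7 = 1.5581; ln(1.5581) = 0.44347.
z = 7734.6 × 0.44347 = 3430.1 m.

z ≈ 3430 m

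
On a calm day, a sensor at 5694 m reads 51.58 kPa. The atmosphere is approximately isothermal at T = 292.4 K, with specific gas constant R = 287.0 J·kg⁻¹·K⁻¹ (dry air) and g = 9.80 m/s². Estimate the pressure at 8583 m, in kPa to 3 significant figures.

Scale height: H = RT/g = 287.0 × 292.4 / 9.80 = 8563.1 m.
Between two levels, P₂ = P₁ exp(−Δz/H) with Δz = z₂ − z₁.
Δz = 8583.0 − 5694.0 = 2889.0 m; Δz/H = 2889.0/8563.1 = 0.33738.
P₂ = 51.58 × exp(−0.33738) = 51.58 × 0.71364 = 36.810 kPa.

P ≈ 36.8 kPa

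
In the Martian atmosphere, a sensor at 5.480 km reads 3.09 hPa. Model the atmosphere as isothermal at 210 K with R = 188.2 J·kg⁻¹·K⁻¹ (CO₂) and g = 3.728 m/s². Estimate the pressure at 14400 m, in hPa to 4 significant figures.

Scale height: H = RT/g = 188.2 × 210 / 3.728 = 10601 m.
Between two levels, P₂ = P₁ exp(−Δz/H) with Δz = z₂ − z₁.
Δz = 14400 − 5480.0 = 8920.0 m; Δz/H = 8920.0/10601 = 0.84143.
P₂ = 3.09 × exp(−0.84143) = 3.09 × 0.43109 = 1.3321 hPa.

P ≈ 1.332 hPa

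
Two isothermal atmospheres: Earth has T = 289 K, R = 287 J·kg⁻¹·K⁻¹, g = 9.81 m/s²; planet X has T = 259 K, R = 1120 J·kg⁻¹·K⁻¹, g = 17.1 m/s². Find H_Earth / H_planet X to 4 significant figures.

H_Earth/H_planet X ≈ 0.4984

H = RT/g for each body.
H_Earth = 287 × 289 / 9.81 = 8454.9 m.
H_planet X = 1120 × 259 / 17.1 = 16964 m.
H_Earth/H_planet X = 8454.9/16964 = 0.49840.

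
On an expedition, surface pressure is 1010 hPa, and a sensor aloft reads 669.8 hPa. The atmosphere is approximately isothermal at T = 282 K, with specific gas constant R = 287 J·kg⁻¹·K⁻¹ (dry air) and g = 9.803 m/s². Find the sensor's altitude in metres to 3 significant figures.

Scale height: H = RT/g = 287 × 282 / 9.803 = 8256.0 m.
Invert the barometric formula: z = H ln(P₀/P).
P₀/P = 1010/669.8 = 1.5079; ln(1.5079) = 0.41072.
z = 8256.0 × 0.41072 = 3390.9 m.

z ≈ 3390 m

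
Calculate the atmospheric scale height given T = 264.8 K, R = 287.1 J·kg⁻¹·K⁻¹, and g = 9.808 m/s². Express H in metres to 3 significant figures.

The scale height of an isothermal atmosphere is H = RT/g.
H = 287.1 × 264.8 / 9.808 = 76024/9.808 = 7751.2 m.

H ≈ 7750 m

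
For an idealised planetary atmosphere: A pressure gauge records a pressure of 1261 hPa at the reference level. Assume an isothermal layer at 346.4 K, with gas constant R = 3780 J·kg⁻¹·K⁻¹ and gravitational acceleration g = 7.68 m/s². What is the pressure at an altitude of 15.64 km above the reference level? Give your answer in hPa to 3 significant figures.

Scale height: H = RT/g = 3780 × 346.4 / 7.68 = 170490 m.
Barometric formula: P = P₀ exp(−z/H).
z/H = 15640/170490 = 0.091736; exp(−0.091736) = 0.91235.
P = 1261 × 0.91235 = 1150.5 hPa.

P ≈ 1150 hPa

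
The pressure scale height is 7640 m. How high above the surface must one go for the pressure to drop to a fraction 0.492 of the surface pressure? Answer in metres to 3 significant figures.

Set P/P₀ = exp(−z/H) = 0.492, so z = −H ln(0.492).
−ln(0.492) = 0.70928; z = 7640.0 × 0.70928 = 5418.9 m.

z ≈ 5420 m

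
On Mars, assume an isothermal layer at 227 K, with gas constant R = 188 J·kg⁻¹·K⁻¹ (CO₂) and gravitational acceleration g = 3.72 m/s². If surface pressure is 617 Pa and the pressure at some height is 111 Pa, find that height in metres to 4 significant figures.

z ≈ 19680 m

Scale height: H = RT/g = 188 × 227 / 3.72 = 11472 m.
Invert the barometric formula: z = H ln(P₀/P).
P₀/P = 617/111 = 5.5586; ln(5.5586) = 1.7153.
z = 11472 × 1.7153 = 19678 m.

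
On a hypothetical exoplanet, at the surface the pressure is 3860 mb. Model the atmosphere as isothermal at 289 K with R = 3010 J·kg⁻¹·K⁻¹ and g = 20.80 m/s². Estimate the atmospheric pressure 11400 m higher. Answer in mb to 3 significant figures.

Scale height: H = RT/g = 3010 × 289 / 20.80 = 41822 m.
Barometric formula: P = P₀ exp(−z/H).
z/H = 11400/41822 = 0.27258; exp(−0.27258) = 0.76141.
P = 3860 × 0.76141 = 2939.0 mb.

P ≈ 2940 mb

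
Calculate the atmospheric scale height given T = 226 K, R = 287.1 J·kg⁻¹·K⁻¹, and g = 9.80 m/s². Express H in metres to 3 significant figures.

The scale height of an isothermal atmosphere is H = RT/g.
H = 287.1 × 226 / 9.80 = 64885/9.80 = 6620.9 m.

H ≈ 6620 m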